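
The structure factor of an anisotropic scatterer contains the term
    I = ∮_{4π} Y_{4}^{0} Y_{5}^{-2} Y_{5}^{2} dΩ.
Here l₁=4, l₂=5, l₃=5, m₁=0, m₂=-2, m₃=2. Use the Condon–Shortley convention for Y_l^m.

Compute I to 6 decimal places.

-0.021700

m-sum 0 ✓  L=14 even ✓  1≤5≤9 ✓
Π(2lᵢ+1) = 9×11×11 = 1089
triangle coeff Δ(4,5,5) = 1/3153150
Σ_t [0,4]: t=0:+1/69120 t=1:−1/1728 t=2:+1/576 t=3:−1/1728 t=4:+1/69120 = 7/11520
(3j)²=2/143 [(4 5 5; 0 0 0)], sign=-1
Σ_t [0,3]: t=0:+1/20736 t=1:−1/1728 t=2:+1/1920 t=3:−1/25920 = -1/20736
(3j)²=1/2574 [(4 5 5; 0 -2 2)], sign=+1
⇒ 4πI² = 1/169
I = (-1)√(1/169/(4π)) = -0.02169960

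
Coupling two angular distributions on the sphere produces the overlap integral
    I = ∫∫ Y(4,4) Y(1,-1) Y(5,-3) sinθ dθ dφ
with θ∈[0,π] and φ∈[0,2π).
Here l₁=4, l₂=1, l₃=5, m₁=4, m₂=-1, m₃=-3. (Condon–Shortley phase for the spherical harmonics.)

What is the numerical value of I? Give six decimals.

-0.049106

Rules hold: Σm=0, L=10 even, 3≤5≤5.
N = 9·3·11 = 297
Δ = 0!·8!·2!/11! = 1/495
Racah Σ t=0..0: t=0:+1/576 = 1/576
⇒ 3j(4 1 5; 0 0 0)² = 5/99, sgn -1
Racah Σ t=0..0: t=0:+1/80640 = 1/80640
⇒ 3j(4 1 5; 4 -1 -3)² = 1/495, sgn +1
4πI² = N·(3j₀)²·(3jₘ)² = 1/33
I = -1·√(0.030303/4π) = -0.04910640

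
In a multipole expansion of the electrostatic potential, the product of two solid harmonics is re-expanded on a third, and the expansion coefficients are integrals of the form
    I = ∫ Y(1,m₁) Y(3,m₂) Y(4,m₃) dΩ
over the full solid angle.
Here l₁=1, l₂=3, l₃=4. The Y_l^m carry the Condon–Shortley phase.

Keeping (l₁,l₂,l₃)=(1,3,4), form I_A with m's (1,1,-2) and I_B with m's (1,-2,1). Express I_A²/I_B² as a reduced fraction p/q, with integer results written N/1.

Same 1,3,4: normalisation and zero-m 3j drop out of the ratio.
A: Δ: 0! 2! 6! / 9! → 1/252; sum: t=0:+1/96 = 1/96; 3j²(1 3 4; 1 1 -2) = Δ·Π!·Σ² = 5/84  (sign +1)
B: Δ: 0! 2! 6! / 9! → 1/252; sum: t=0:+1/240 = 1/240; 3j²(1 3 4; 1 -2 1) = Δ·Π!·Σ² = 1/84  (sign -1)
I_A²/I_B² = (5/84)/(1/84) = 5/1

5/1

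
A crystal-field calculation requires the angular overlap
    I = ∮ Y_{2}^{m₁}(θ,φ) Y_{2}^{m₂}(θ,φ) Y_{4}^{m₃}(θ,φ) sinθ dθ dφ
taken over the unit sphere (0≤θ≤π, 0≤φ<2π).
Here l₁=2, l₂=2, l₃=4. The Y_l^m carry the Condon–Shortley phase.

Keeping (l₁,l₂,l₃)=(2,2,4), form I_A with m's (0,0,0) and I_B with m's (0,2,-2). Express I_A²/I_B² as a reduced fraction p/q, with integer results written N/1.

l's match ⇒ only the (l;m) 3-j factors differ between A and B.
A: triangle coeff Δ(2,2,4) = 1/630; Σ_t [0,0]: t=0:+1/16 = 1/16; (3j)²=2/35 [(2 2 4; 0 0 0)], sign=+1
B: triangle coeff Δ(2,2,4) = 1/630; Σ_t [0,0]: t=0:+1/96 = 1/96; (3j)²=1/42 [(2 2 4; 0 2 -2)], sign=+1
I_A²/I_B² = (2/35)/(1/42) = 12/5

12/5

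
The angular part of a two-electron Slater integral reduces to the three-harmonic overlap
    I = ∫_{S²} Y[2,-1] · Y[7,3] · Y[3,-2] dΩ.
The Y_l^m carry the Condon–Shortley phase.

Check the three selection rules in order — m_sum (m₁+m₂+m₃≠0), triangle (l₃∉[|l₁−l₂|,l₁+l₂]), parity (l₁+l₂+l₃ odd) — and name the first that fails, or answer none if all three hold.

azimuthal sum: -1 + 3 − 2 = 0  ✓
5 ≤ 3 ≤ 9 (triangle on l)  ✗
L = 2 + 7 + 3 = 12 (even)

triangle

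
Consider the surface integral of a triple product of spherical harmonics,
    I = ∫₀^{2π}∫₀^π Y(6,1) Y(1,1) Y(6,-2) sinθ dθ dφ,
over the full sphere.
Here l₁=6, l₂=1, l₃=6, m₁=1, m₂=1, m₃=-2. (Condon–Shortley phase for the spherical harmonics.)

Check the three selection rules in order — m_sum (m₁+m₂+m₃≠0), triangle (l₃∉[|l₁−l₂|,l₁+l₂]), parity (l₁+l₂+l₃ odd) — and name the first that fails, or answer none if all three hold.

Σmᵢ = 0  ✓
l₃∈[|l₁−l₂|,l₁+l₂]=[5,7], have l₃=6  ✓
Σlᵢ = 13 ⇒ odd  ✗

parity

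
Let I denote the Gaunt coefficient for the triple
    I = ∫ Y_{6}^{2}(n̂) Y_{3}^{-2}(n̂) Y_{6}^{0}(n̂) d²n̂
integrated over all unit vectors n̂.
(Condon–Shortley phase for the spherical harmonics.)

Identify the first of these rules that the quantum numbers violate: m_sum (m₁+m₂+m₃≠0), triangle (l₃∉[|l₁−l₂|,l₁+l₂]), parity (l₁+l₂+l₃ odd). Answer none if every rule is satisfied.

Σmᵢ = 0  ✓
l₃∈[|l₁−l₂|,l₁+l₂]=[3,9], have l₃=6  ✓
Σlᵢ = 15 ⇒ odd  ✗

parity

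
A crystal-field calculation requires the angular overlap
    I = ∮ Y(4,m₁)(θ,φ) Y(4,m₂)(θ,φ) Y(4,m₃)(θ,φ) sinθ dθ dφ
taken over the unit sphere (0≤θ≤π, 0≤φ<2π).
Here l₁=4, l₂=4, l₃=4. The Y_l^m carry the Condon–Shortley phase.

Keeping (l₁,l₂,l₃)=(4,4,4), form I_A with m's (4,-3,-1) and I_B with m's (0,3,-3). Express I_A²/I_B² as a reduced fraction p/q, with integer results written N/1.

10/9

Shared (l₁,l₂,l₃)=(4,4,4): N and (l;000)² cancel in I_A²/I_B².
A: Δ = 4!·4!·4!/13! = 1/450450; Racah Σ t=0..0: t=0:+1/3456 = 1/3456; ⇒ 3j(4 4 4; 4 -3 -1)² = 35/1287, sgn -1
B: Δ = 4!·4!·4!/13! = 1/450450; Racah Σ t=3..4: t=3:−1/864 t=4:+1/3456 = -1/1152; ⇒ 3j(4 4 4; 0 3 -3)² = 7/286, sgn +1
I_A²/I_B² = (35/1287)/(7/286) = 10/9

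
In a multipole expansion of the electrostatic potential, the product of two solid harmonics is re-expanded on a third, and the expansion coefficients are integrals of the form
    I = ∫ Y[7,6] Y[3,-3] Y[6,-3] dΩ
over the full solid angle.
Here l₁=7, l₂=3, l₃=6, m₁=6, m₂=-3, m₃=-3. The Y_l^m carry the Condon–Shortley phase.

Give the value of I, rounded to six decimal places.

Rules hold: Σm=0, L=16 even, 4≤6≤10.
N = 15·7·13 = 1365
Δ = 4!·10!·2!/17! = 1/2042040
Racah Σ t=1..3: t=1:−1/207360 t=2:+1/57600 t=3:−1/207360 = 1/129600
⇒ 3j(7 3 6; 0 0 0)² = 168/12155, sgn +1
Racah Σ t=0..0: t=0:+1/17418240 = 1/17418240
⇒ 3j(7 3 6; 6 -3 -3)² = 15/952, sgn -1
4πI² = N·(3j₀)²·(3jₘ)² = 945/3179
I = -1·√(0.297263/4π) = -0.15380332

-0.153803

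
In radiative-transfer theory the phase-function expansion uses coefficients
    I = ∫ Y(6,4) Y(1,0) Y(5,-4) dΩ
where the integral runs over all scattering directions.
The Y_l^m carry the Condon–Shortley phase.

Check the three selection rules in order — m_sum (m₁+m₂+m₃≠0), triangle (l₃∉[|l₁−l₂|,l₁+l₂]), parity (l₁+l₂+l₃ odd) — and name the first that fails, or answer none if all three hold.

none

m₁+m₂+m₃ = 4 + 0 − 4 = 0  ✓
triangle: |6−1|=5 ≤ l₃=5 ≤ 6+1=7  ✓
parity: l₁+l₂+l₃ = 12 is even  ✓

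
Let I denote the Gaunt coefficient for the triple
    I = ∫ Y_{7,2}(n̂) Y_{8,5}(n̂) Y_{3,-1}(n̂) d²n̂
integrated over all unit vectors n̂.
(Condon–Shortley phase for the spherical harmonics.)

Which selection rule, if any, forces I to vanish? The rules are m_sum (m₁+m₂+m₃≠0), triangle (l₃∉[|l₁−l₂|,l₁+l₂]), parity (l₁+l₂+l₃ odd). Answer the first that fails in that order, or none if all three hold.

azimuthal sum: 2 + 5 − 1 = 6  ✗
1 ≤ 3 ≤ 15 (triangle on l)
L = 7 + 8 + 3 = 18 (even)

m_sum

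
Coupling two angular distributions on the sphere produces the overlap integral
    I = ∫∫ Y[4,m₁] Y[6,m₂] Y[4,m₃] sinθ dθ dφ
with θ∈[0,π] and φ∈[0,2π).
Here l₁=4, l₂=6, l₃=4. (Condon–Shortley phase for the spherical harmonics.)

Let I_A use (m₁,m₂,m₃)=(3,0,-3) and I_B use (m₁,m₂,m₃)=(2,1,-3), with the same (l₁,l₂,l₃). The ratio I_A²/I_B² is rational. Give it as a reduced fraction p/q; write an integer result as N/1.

Same 4,6,4: normalisation and zero-m 3j drop out of the ratio.
A: Δ: 6! 2! 6! / 15! → 1/1261260; sum: t=0:+1/518400 t=1:−1/28800 = -17/518400; 3j²(4 6 4; 3 0 -3) = Δ·Π!·Σ² = 289/25740  (sign +1)
B: Δ: 6! 2! 6! / 15! → 1/1261260; sum: t=1:−1/86400 t=2:+1/11520 = 13/172800; 3j²(4 6 4; 2 1 -3) = Δ·Π!·Σ² = 13/660  (sign -1)
I_A²/I_B² = (289/25740)/(13/660) = 289/507

289/507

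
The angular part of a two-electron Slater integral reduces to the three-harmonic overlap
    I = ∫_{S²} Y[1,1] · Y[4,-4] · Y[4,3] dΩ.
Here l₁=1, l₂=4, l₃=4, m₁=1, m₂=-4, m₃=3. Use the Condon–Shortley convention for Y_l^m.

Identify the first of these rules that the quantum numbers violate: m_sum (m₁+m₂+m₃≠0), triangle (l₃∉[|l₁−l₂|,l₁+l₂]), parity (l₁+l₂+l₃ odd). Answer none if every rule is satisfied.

Σmᵢ = 0  ✓
l₃∈[|l₁−l₂|,l₁+l₂]=[3,5], have l₃=4  ✓
Σlᵢ = 9 ⇒ odd  ✗

parity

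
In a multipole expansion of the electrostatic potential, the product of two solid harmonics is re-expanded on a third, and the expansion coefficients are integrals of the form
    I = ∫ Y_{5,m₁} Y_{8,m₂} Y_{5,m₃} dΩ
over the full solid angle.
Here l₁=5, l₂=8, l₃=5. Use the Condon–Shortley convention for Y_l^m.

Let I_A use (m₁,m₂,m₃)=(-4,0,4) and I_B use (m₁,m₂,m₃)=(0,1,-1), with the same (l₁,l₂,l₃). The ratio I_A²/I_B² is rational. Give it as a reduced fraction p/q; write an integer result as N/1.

961/2940

Same 5,8,5: normalisation and zero-m 3j drop out of the ratio.
A: Δ: 8! 2! 8! / 19! → 1/37413090; sum: t=7:−1/50803200 t=8:+1/1625702400 = -31/1625702400; 3j²(5 8 5; -4 0 4) = Δ·Π!·Σ² = 961/461890  (sign +1)
B: Δ: 8! 2! 8! / 19! → 1/37413090; sum: t=3:−1/2073600 t=4:+1/414720 t=5:−1/829440 = 1/1382400; 3j²(5 8 5; 0 1 -1) = Δ·Π!·Σ² = 294/46189  (sign +1)
I_A²/I_B² = (961/461890)/(294/46189) = 961/2940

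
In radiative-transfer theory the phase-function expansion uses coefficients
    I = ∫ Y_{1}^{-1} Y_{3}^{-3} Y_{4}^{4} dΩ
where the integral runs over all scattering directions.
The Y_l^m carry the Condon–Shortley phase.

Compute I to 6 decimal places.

0.325735

m-sum 0 ✓  L=8 even ✓  2≤4≤4 ✓
Π(2lᵢ+1) = 3×7×9 = 189
triangle coeff Δ(1,3,4) = 1/252
Σ_t [0,0]: t=0:+1/36 = 1/36
(3j)²=4/63 [(1 3 4; 0 0 0)], sign=+1
Σ_t [0,0]: t=0:+1/1440 = 1/1440
(3j)²=1/9 [(1 3 4; -1 -3 4)], sign=+1
⇒ 4πI² = 4/3
I = (+1)√(4/3/(4π)) = 0.32573501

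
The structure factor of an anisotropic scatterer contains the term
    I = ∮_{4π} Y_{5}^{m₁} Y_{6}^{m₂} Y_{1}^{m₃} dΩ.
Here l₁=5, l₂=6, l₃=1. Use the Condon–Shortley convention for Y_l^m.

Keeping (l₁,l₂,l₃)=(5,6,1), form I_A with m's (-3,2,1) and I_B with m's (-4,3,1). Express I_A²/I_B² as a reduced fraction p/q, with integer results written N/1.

Same 5,6,1: normalisation and zero-m 3j drop out of the ratio.
A: Δ: 10! 0! 2! / 13! → 1/858; sum: t=8:+1/161280 = 1/161280; 3j²(5 6 1; -3 2 1) = Δ·Π!·Σ² = 1/143  (sign +1)
B: Δ: 10! 0! 2! / 13! → 1/858; sum: t=9:−1/725760 = -1/725760; 3j²(5 6 1; -4 3 1) = Δ·Π!·Σ² = 1/286  (sign -1)
I_A²/I_B² = (1/143)/(1/286) = 2/1

2/1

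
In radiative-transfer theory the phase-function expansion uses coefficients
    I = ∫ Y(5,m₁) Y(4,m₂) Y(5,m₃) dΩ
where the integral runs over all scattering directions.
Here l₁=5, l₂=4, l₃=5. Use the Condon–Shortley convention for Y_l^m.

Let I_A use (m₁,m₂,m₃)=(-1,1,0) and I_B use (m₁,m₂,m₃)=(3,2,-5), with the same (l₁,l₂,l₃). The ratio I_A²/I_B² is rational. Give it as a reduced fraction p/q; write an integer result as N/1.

l's match ⇒ only the (l;m) 3-j factors differ between A and B.
A: triangle coeff Δ(5,4,5) = 1/3153150; Σ_t [1,4]: t=1:−1/17280 t=2:+1/1152 t=3:−1/864 t=4:+1/6912 = -7/34560; (3j)²=1/429 [(5 4 5; -1 1 0)], sign=+1
B: triangle coeff Δ(5,4,5) = 1/3153150; Σ_t [2,2]: t=2:+1/69120 = 1/69120; (3j)²=4/143 [(5 4 5; 3 2 -5)], sign=+1
I_A²/I_B² = (1/429)/(4/143) = 1/12

1/12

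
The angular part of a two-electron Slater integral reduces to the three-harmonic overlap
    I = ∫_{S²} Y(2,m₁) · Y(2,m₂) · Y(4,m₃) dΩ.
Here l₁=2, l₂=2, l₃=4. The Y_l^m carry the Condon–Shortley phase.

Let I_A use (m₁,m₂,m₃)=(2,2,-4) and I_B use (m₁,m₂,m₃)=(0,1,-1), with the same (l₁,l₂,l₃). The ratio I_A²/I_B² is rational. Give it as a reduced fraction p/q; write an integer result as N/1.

Same 2,2,4: normalisation and zero-m 3j drop out of the ratio.
A: Δ: 0! 4! 4! / 9! → 1/630; sum: t=0:+1/576 = 1/576; 3j²(2 2 4; 2 2 -4) = Δ·Π!·Σ² = 1/9  (sign +1)
B: Δ: 0! 4! 4! / 9! → 1/630; sum: t=0:+1/24 = 1/24; 3j²(2 2 4; 0 1 -1) = Δ·Π!·Σ² = 1/21  (sign -1)
I_A²/I_B² = (1/9)/(1/21) = 7/3

7/3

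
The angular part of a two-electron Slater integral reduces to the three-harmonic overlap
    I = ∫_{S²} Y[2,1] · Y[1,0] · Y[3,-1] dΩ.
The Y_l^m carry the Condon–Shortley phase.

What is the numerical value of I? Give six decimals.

Checks pass: Σm=0; 6 even; l₃=3∈[1,3].
(2·2+1)(2·1+1)(2·3+1) = 105
Δ: 0! 4! 2! / 7! → 1/105
sum: t=0:+1/4 = 1/4
3j²(2 1 3; 0 0 0) = Δ·Π!·Σ² = 3/35  (sign -1)
sum: t=0:+1/6 = 1/6
3j²(2 1 3; 1 0 -1) = Δ·Π!·Σ² = 8/105  (sign +1)
combine: 4πI² = 105·3/35·8/105 = 24/35
take √, sign -1: I = -0.23359668

-0.233597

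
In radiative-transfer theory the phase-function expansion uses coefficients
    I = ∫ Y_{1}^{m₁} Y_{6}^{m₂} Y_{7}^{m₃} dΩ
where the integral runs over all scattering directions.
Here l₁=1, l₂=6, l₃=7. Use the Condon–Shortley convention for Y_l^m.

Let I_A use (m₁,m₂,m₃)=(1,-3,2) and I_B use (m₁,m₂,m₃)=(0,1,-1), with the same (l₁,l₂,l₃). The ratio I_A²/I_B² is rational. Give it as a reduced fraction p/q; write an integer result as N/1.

5/24

Same 1,6,7: normalisation and zero-m 3j drop out of the ratio.
A: Δ: 0! 2! 12! / 15! → 1/1365; sum: t=0:+1/4354560 = 1/4354560; 3j²(1 6 7; 1 -3 2) = Δ·Π!·Σ² = 2/273  (sign -1)
B: Δ: 0! 2! 12! / 15! → 1/1365; sum: t=0:+1/604800 = 1/604800; 3j²(1 6 7; 0 1 -1) = Δ·Π!·Σ² = 16/455  (sign +1)
I_A²/I_B² = (2/273)/(16/455) = 5/24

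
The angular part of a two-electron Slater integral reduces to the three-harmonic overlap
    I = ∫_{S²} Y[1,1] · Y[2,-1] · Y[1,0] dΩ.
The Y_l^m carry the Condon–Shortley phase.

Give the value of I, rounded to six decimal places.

-0.218510

Checks pass: Σm=0; 4 even; l₃=1∈[1,3].
(2·1+1)(2·2+1)(2·1+1) = 45
Δ: 2! 0! 2! / 5! → 1/30
sum: t=1:−1/1 = -1/1
3j²(1 2 1; 0 0 0) = Δ·Π!·Σ² = 2/15  (sign +1)
sum: t=0:+1/2 = 1/2
3j²(1 2 1; 1 -1 0) = Δ·Π!·Σ² = 1/10  (sign -1)
combine: 4πI² = 45·2/15·1/10 = 3/5
take √, sign -1: I = -0.21850969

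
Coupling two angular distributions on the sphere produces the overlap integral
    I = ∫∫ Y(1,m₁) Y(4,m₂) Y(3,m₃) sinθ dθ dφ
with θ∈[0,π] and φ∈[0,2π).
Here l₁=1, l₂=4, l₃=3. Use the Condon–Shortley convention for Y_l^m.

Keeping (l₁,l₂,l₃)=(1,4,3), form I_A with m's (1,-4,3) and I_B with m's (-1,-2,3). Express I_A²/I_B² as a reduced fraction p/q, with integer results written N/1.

28/1

l's match ⇒ only the (l;m) 3-j factors differ between A and B.
A: triangle coeff Δ(1,4,3) = 1/252; Σ_t [0,0]: t=0:+1/1440 = 1/1440; (3j)²=1/9 [(1 4 3; 1 -4 3)], sign=+1
B: triangle coeff Δ(1,4,3) = 1/252; Σ_t [2,2]: t=2:+1/1440 = 1/1440; (3j)²=1/252 [(1 4 3; -1 -2 3)], sign=+1
I_A²/I_B² = (1/9)/(1/252) = 28/1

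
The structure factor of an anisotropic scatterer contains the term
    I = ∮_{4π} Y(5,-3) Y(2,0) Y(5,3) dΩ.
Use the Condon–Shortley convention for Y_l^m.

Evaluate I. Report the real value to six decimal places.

Rules hold: Σm=0, L=12 even, 3≤5≤7.
N = 11·5·11 = 605
Δ = 2!·8!·2!/13! = 1/38610
Racah Σ t=0..2: t=0:+1/2880 t=1:−1/576 t=2:+1/2880 = -1/960
⇒ 3j(5 2 5; 0 0 0)² = 10/429, sgn +1
Racah Σ t=0..2: t=0:+1/161280 t=1:−1/5040 t=2:+1/5760 = -1/53760
⇒ 3j(5 2 5; -3 0 3)² = 1/4290, sgn -1
4πI² = N·(3j₀)²·(3jₘ)² = 5/1521
I = -1·√(0.00328731/4π) = -0.01617393

-0.016174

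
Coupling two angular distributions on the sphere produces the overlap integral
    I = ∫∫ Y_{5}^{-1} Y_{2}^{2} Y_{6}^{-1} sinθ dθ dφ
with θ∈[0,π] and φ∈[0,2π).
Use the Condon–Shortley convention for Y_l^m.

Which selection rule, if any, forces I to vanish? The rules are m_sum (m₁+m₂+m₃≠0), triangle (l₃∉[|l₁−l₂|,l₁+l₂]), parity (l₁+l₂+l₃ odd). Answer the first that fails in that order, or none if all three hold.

parity

azimuthal sum: -1 + 2 − 1 = 0  ✓
3 ≤ 6 ≤ 7 (triangle on l)  ✓
L = 5 + 2 + 6 = 13 (odd)  ✗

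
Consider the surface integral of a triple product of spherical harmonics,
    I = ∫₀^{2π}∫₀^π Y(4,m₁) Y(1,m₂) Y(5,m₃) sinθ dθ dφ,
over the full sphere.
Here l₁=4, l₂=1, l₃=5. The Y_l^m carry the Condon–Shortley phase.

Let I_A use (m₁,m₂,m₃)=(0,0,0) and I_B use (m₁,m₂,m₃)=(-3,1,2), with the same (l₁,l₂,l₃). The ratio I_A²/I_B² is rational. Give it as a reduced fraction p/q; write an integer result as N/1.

25/3

l's match ⇒ only the (l;m) 3-j factors differ between A and B.
A: triangle coeff Δ(4,1,5) = 1/495; Σ_t [0,0]: t=0:+1/576 = 1/576; (3j)²=5/99 [(4 1 5; 0 0 0)], sign=-1
B: triangle coeff Δ(4,1,5) = 1/495; Σ_t [0,0]: t=0:+1/10080 = 1/10080; (3j)²=1/165 [(4 1 5; -3 1 2)], sign=-1
I_A²/I_B² = (5/99)/(1/165) = 25/3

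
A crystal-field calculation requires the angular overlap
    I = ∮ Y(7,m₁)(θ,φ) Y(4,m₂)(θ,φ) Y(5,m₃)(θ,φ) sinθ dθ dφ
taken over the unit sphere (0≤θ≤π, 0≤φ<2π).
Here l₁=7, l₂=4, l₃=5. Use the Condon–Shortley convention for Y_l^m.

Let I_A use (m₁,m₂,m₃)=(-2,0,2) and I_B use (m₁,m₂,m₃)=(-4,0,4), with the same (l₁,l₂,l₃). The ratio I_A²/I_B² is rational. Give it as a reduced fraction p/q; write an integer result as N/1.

2/33

l's match ⇒ only the (l;m) 3-j factors differ between A and B.
A: triangle coeff Δ(7,4,5) = 1/6126120; Σ_t [2,4]: t=2:+1/483840 t=3:−1/51840 t=4:+1/69120 = -1/362880; (3j)²=16/17017 [(7 4 5; -2 0 2)], sign=+1
B: triangle coeff Δ(7,4,5) = 1/6126120; Σ_t [3,4]: t=3:−1/1451520 t=4:+1/483840 = 1/725760; (3j)²=24/1547 [(7 4 5; -4 0 4)], sign=-1
I_A²/I_B² = (16/17017)/(24/1547) = 2/33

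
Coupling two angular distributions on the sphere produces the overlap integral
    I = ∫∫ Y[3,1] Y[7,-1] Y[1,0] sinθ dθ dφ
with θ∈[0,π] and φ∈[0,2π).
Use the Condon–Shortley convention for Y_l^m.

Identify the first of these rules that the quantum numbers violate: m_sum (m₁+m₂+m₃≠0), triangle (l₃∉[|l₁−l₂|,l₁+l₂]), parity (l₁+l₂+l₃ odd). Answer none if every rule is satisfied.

Σmᵢ = 0  ✓
l₃∈[|l₁−l₂|,l₁+l₂]=[4,10], have l₃=1  ✗
Σlᵢ = 11 ⇒ odd

triangle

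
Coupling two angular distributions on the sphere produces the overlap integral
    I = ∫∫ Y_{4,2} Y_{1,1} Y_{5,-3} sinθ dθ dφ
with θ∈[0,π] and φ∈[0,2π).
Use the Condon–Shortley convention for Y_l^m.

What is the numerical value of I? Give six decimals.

-0.259847

Checks pass: Σm=0; 10 even; l₃=5∈[3,5].
(2·4+1)(2·1+1)(2·5+1) = 297
Δ: 0! 8! 2! / 11! → 1/495
sum: t=0:+1/576 = 1/576
3j²(4 1 5; 0 0 0) = Δ·Π!·Σ² = 5/99  (sign -1)
sum: t=0:+1/2880 = 1/2880
3j²(4 1 5; 2 1 -3) = Δ·Π!·Σ² = 28/495  (sign +1)
combine: 4πI² = 297·5/99·28/495 = 28/33
take √, sign -1: I = -0.25984664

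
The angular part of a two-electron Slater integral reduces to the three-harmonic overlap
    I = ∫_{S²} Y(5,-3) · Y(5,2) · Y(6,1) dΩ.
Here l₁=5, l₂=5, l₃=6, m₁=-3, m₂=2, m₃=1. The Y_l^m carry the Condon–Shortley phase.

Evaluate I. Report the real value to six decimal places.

Checks pass: Σm=0; 16 even; l₃=6∈[0,10].
(2·5+1)(2·5+1)(2·6+1) = 1573
Δ: 4! 6! 6! / 17! → 1/28588560
sum: t=0:+1/345600 t=1:−1/13824 t=2:+1/5184 t=3:−1/13824 t=4:+1/345600 = 7/129600
3j²(5 5 6; 0 0 0) = Δ·Π!·Σ² = 80/7293  (sign +1)
sum: t=2:+1/345600 t=3:−1/34560 t=4:+1/41472 = -1/518400
3j²(5 5 6; -3 2 1) = Δ·Π!·Σ² = 7/36465  (sign +1)
combine: 4πI² = 1573·80/7293·7/36465 = 112/33813
take √, sign +1: I = 0.01623537

0.016235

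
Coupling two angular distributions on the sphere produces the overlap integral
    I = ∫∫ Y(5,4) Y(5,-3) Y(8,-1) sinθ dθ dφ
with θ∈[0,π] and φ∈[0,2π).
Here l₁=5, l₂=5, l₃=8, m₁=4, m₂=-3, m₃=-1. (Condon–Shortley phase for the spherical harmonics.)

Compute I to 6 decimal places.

0.100827

Checks pass: Σm=0; 18 even; l₃=8∈[0,10].
(2·5+1)(2·5+1)(2·8+1) = 2057
Δ: 2! 8! 8! / 19! → 1/37413090
sum: t=0:+1/1036800 t=1:−1/331776 t=2:+1/1036800 = -1/921600
3j²(5 5 8; 0 0 0) = Δ·Π!·Σ² = 490/46189  (sign -1)
sum: t=0:+1/14515200 t=1:−1/203212800 = 13/203212800
3j²(5 5 8; 4 -3 -1) = Δ·Π!·Σ² = 104/17765  (sign -1)
combine: 4πI² = 2057·490/46189·104/17765 = 784/6137
take √, sign +1: I = 0.10082658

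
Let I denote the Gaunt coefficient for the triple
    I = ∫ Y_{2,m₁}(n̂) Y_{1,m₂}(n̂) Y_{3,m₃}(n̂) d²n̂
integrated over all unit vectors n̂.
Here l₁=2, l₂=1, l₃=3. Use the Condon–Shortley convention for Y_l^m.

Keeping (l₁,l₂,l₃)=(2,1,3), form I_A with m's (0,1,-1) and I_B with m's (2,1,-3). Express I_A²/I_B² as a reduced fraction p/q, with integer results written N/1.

2/5

Shared (l₁,l₂,l₃)=(2,1,3): N and (l;000)² cancel in I_A²/I_B².
A: Δ = 0!·4!·2!/7! = 1/105; Racah Σ t=0..0: t=0:+1/8 = 1/8; ⇒ 3j(2 1 3; 0 1 -1)² = 2/35, sgn +1
B: Δ = 0!·4!·2!/7! = 1/105; Racah Σ t=0..0: t=0:+1/48 = 1/48; ⇒ 3j(2 1 3; 2 1 -3)² = 1/7, sgn +1
I_A²/I_B² = (2/35)/(1/7) = 2/5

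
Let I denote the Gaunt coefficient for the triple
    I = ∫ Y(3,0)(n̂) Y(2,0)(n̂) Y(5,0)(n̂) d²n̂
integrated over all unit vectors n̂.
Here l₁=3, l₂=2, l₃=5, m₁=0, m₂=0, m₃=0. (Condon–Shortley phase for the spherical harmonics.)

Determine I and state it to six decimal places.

0.239615

Rules hold: Σm=0, L=10 even, 1≤5≤5.
N = 7·5·11 = 385
Δ = 0!·6!·4!/11! = 1/2310
Racah Σ t=0..0: t=0:+1/144 = 1/144
⇒ 3j(3 2 5; 0 0 0)² = 10/231, sgn -1
(m-triple is (0,0,0) — same symbol as above.)
4πI² = N·(3j₀)²·(3jₘ)² = 500/693
I = +1·√(0.721501/4π) = 0.23961470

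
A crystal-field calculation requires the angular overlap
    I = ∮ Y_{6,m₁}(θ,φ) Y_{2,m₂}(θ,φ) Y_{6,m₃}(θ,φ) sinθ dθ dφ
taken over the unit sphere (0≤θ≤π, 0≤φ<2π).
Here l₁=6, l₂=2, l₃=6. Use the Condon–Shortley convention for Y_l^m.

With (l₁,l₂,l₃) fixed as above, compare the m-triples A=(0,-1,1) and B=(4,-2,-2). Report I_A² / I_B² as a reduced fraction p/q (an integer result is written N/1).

l's match ⇒ only the (l;m) 3-j factors differ between A and B.
A: triangle coeff Δ(6,2,6) = 1/90090; Σ_t [0,1]: t=0:+1/34560 t=1:−1/28800 = -1/172800; (3j)²=1/1430 [(6 2 6; 0 -1 1)], sign=+1
B: triangle coeff Δ(6,2,6) = 1/90090; Σ_t [0,0]: t=0:+1/322560 = 1/322560; (3j)²=18/1001 [(6 2 6; 4 -2 -2)], sign=+1
I_A²/I_B² = (1/1430)/(18/1001) = 7/180

7/180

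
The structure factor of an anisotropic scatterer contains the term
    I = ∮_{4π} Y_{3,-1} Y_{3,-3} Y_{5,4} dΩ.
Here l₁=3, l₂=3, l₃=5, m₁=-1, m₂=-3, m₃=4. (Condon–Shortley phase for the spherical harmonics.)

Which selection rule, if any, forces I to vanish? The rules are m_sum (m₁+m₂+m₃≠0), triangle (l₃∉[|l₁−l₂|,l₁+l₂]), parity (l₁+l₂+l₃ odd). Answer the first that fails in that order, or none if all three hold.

parity

m₁+m₂+m₃ = -1 − 3 + 4 = 0  ✓
triangle: |3−3|=0 ≤ l₃=5 ≤ 3+3=6  ✓
parity: l₁+l₂+l₃ = 11 is odd  ✗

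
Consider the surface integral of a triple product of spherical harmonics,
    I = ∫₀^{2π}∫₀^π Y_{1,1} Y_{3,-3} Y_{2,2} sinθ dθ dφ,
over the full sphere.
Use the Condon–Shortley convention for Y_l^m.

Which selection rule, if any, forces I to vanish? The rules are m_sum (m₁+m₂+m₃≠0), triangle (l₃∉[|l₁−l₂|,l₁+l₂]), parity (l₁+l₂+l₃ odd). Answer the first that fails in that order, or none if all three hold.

none

Σmᵢ = 0  ✓
l₃∈[|l₁−l₂|,l₁+l₂]=[2,4], have l₃=2  ✓
Σlᵢ = 6 ⇒ even  ✓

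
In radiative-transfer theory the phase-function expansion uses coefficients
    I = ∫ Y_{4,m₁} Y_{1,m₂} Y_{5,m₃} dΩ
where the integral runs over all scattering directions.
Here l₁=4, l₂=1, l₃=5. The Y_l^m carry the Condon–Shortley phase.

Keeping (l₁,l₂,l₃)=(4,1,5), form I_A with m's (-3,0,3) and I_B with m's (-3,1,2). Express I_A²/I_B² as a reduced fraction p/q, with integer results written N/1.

Same 4,1,5: normalisation and zero-m 3j drop out of the ratio.
A: Δ: 0! 8! 2! / 11! → 1/495; sum: t=0:+1/5040 = 1/5040; 3j²(4 1 5; -3 0 3) = Δ·Π!·Σ² = 16/495  (sign +1)
B: Δ: 0! 8! 2! / 11! → 1/495; sum: t=0:+1/10080 = 1/10080; 3j²(4 1 5; -3 1 2) = Δ·Π!·Σ² = 1/165  (sign -1)
I_A²/I_B² = (16/495)/(1/165) = 16/3

16/3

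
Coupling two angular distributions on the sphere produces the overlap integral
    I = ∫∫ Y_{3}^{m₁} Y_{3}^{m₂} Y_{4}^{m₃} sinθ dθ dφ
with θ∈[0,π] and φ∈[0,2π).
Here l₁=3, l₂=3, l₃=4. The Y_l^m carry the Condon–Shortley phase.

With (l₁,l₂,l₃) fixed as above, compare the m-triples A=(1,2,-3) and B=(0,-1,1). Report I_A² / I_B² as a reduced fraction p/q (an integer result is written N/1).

14/15

Same 3,3,4: normalisation and zero-m 3j drop out of the ratio.
A: Δ: 2! 4! 4! / 11! → 1/34650; sum: t=1:−1/144 t=2:+1/288 = -1/288; 3j²(3 3 4; 1 2 -3) = Δ·Π!·Σ² = 1/99  (sign +1)
B: Δ: 2! 4! 4! / 11! → 1/34650; sum: t=0:+1/48 t=1:−1/24 t=2:+1/288 = -5/288; 3j²(3 3 4; 0 -1 1) = Δ·Π!·Σ² = 5/462  (sign +1)
I_A²/I_B² = (1/99)/(5/462) = 14/15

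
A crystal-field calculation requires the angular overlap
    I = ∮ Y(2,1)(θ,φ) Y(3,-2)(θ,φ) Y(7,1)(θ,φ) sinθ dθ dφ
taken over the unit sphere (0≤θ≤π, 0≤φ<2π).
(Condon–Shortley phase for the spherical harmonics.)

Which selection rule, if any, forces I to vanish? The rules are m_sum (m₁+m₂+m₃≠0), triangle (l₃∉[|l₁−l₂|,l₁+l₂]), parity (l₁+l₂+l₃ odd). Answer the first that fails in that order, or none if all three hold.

azimuthal sum: 1 − 2 + 1 = 0  ✓
1 ≤ 7 ≤ 5 (triangle on l)  ✗
L = 2 + 3 + 7 = 12 (even)

triangle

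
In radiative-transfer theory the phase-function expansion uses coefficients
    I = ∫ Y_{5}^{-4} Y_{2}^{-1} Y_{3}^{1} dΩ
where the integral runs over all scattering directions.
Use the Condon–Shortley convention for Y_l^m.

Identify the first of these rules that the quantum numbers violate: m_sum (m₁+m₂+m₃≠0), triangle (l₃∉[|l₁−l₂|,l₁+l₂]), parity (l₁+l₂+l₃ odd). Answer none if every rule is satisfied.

m_sum

azimuthal sum: -4 − 1 + 1 = -4  ✗
3 ≤ 3 ≤ 7 (triangle on l)
L = 5 + 2 + 3 = 10 (even)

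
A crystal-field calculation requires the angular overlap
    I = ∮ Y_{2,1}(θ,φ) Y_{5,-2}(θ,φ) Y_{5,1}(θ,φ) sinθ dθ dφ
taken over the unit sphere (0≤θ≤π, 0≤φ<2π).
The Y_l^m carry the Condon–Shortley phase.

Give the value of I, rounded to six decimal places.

0.104819

m-sum 0 ✓  L=12 even ✓  3≤5≤7 ✓
Π(2lᵢ+1) = 5×11×11 = 605
triangle coeff Δ(2,5,5) = 1/38610
Σ_t [0,2]: t=0:+1/2880 t=1:−1/576 t=2:+1/2880 = -1/960
(3j)²=10/429 [(2 5 5; 0 0 0)], sign=+1
Σ_t [0,1]: t=0:+1/1440 t=1:−1/2880 = 1/2880
(3j)²=7/715 [(2 5 5; 1 -2 1)], sign=+1
⇒ 4πI² = 70/507
I = (+1)√(70/507/(4π)) = 0.10481902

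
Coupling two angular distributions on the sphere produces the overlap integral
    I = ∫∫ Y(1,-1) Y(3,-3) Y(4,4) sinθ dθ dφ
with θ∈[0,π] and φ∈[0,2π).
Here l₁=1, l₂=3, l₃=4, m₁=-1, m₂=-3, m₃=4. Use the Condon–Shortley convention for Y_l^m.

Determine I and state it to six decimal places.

m-sum 0 ✓  L=8 even ✓  2≤4≤4 ✓
Π(2lᵢ+1) = 3×7×9 = 189
triangle coeff Δ(1,3,4) = 1/252
Σ_t [0,0]: t=0:+1/36 = 1/36
(3j)²=4/63 [(1 3 4; 0 0 0)], sign=+1
Σ_t [0,0]: t=0:+1/1440 = 1/1440
(3j)²=1/9 [(1 3 4; -1 -3 4)], sign=+1
⇒ 4πI² = 4/3
I = (+1)√(4/3/(4π)) = 0.32573501

0.325735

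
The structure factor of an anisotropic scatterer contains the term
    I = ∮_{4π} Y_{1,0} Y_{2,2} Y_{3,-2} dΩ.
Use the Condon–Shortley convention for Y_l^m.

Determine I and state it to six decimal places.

Checks pass: Σm=0; 6 even; l₃=3∈[1,3].
(2·1+1)(2·2+1)(2·3+1) = 105
Δ: 0! 2! 4! / 7! → 1/105
sum: t=0:+1/4 = 1/4
3j²(1 2 3; 0 0 0) = Δ·Π!·Σ² = 3/35  (sign -1)
sum: t=0:+1/24 = 1/24
3j²(1 2 3; 0 2 -2) = Δ·Π!·Σ² = 1/21  (sign -1)
combine: 4πI² = 105·3/35·1/21 = 3/7
take √, sign +1: I = 0.18467439

0.184674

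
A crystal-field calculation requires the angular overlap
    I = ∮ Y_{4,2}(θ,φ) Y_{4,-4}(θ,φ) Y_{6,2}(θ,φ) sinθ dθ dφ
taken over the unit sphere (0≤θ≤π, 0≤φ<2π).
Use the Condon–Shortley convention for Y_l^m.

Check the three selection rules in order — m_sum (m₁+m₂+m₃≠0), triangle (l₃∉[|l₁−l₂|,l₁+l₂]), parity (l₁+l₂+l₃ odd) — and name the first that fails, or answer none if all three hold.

none

m₁+m₂+m₃ = 2 − 4 + 2 = 0  ✓
triangle: |4−4|=0 ≤ l₃=6 ≤ 4+4=8  ✓
parity: l₁+l₂+l₃ = 14 is even  ✓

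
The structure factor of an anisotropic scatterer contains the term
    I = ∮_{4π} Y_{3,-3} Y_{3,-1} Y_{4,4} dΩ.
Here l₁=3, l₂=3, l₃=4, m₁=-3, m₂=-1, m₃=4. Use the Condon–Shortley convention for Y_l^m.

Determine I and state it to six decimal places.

Rules hold: Σm=0, L=10 even, 0≤4≤6.
N = 7·7·9 = 441
Δ = 2!·4!·4!/11! = 1/34650
Racah Σ t=0..2: t=0:+1/72 t=1:−1/16 t=2:+1/72 = -5/144
⇒ 3j(3 3 4; 0 0 0)² = 2/77, sgn -1
Racah Σ t=2..2: t=2:+1/1152 = 1/1152
⇒ 3j(3 3 4; -3 -1 4)² = 1/33, sgn +1
4πI² = N·(3j₀)²·(3jₘ)² = 42/121
I = -1·√(0.347107/4π) = -0.16619847

-0.166198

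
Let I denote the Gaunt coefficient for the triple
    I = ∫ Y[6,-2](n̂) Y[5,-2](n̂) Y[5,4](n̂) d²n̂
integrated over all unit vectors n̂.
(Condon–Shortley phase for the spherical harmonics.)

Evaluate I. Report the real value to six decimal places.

0.108910

Checks pass: Σm=0; 16 even; l₃=5∈[1,11].
(2·6+1)(2·5+1)(2·5+1) = 1573
Δ: 6! 6! 4! / 17! → 1/28588560
sum: t=1:−1/345600 t=2:+1/13824 t=3:−1/5184 t=4:+1/13824 t=5:−1/345600 = -7/129600
3j²(6 5 5; 0 0 0) = Δ·Π!·Σ² = 80/7293  (sign +1)
sum: t=2:+1/207360 t=3:−1/103680 = -1/207360
3j²(6 5 5; -2 -2 4) = Δ·Π!·Σ² = 21/2431  (sign +1)
combine: 4πI² = 1573·80/7293·21/2431 = 560/3757
take √, sign +1: I = 0.10891018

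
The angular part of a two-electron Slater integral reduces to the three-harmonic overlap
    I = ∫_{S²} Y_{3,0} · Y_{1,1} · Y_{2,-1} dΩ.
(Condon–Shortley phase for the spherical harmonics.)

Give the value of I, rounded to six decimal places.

Rules hold: Σm=0, L=6 even, 2≤2≤4.
N = 7·3·5 = 105
Δ = 2!·4!·0!/7! = 1/105
Racah Σ t=1..1: t=1:−1/4 = -1/4
⇒ 3j(3 1 2; 0 0 0)² = 3/35, sgn -1
Racah Σ t=2..2: t=2:+1/12 = 1/12
⇒ 3j(3 1 2; 0 1 -1)² = 1/35, sgn -1
4πI² = N·(3j₀)²·(3jₘ)² = 9/35
I = +1·√(0.257143/4π) = 0.14304817

0.143048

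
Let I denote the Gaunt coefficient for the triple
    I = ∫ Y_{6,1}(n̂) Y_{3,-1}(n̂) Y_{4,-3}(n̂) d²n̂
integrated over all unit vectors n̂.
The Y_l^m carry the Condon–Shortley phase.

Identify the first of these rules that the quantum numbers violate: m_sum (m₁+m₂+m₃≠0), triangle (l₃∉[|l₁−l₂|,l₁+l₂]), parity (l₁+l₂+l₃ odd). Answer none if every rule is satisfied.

m₁+m₂+m₃ = 1 − 1 − 3 = -3  ✗
triangle: |6−3|=3 ≤ l₃=4 ≤ 6+3=9
parity: l₁+l₂+l₃ = 13 is odd

m_sum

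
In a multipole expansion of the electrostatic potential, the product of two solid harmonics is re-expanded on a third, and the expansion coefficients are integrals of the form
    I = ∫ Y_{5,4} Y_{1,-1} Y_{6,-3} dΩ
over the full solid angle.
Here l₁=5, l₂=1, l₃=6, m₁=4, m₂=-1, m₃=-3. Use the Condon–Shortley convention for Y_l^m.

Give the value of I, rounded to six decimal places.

-0.070770

m-sum 0 ✓  L=12 even ✓  4≤6≤6 ✓
Π(2lᵢ+1) = 11×3×13 = 429
triangle coeff Δ(5,1,6) = 1/858
Σ_t [0,0]: t=0:+1/14400 = 1/14400
(3j)²=6/143 [(5 1 6; 0 0 0)], sign=+1
Σ_t [0,0]: t=0:+1/725760 = 1/725760
(3j)²=1/286 [(5 1 6; 4 -1 -3)], sign=-1
⇒ 4πI² = 9/143
I = (-1)√(9/143/(4π)) = -0.07076985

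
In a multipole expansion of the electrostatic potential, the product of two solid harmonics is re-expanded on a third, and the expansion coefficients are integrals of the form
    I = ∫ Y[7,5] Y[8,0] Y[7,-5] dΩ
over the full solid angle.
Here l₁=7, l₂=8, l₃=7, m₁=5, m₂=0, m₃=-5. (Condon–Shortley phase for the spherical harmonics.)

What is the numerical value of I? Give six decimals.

Rules hold: Σm=0, L=22 even, 1≤7≤15.
N = 15·17·15 = 3825
Δ = 8!·6!·8!/23! = 1/22086194130
Racah Σ t=1..7: t=1:−1/18289152000 t=2:+1/248832000 t=3:−1/24883200 t=4:+1/11943936 t=5:−1/24883200 t=6:+1/248832000 t=7:−1/18289152000 = 11/975421440
⇒ 3j(7 8 7; 0 0 0)² = 1750/289731, sgn -1
Racah Σ t=0..2: t=0:+1/78033715200 t=1:−1/3048192000 t=2:+1/1492992000 = 83/234101145600
⇒ 3j(7 8 7; 5 0 -5)² = 34445/4056234, sgn +1
4πI² = N·(3j₀)²·(3jₘ)² = 107640625/548653937
I = -1·√(0.19619/4π) = -0.12494933

-0.124949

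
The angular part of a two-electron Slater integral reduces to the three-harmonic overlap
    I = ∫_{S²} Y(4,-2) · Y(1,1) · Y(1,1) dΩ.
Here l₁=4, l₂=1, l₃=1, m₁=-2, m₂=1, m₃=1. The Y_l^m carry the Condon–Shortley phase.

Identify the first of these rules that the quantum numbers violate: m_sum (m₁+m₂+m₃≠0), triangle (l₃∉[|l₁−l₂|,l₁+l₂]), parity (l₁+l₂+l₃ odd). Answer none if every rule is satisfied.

triangle

azimuthal sum: -2 + 1 + 1 = 0  ✓
3 ≤ 1 ≤ 5 (triangle on l)  ✗
L = 4 + 1 + 1 = 6 (even)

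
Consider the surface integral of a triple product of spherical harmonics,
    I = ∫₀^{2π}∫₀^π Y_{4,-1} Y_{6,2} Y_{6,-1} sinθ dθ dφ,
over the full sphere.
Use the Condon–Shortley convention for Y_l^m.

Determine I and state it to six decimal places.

0.113069

Checks pass: Σm=0; 16 even; l₃=6∈[2,10].
(2·4+1)(2·6+1)(2·6+1) = 1521
Δ: 4! 4! 8! / 17! → 1/15315300
sum: t=0:+1/829440 t=1:−1/25920 t=2:+1/9216 t=3:−1/25920 t=4:+1/829440 = 7/207360
3j²(4 6 6; 0 0 0) = Δ·Π!·Σ² = 28/2431  (sign +1)
sum: t=1:−1/725760 t=2:+1/34560 t=3:−1/17280 t=4:+1/82944 = -53/2903040
3j²(4 6 6; -1 2 -1) = Δ·Π!·Σ² = 2809/306306  (sign +1)
combine: 4πI² = 1521·28/2431·2809/306306 = 5618/34969
take √, sign +1: I = 0.11306920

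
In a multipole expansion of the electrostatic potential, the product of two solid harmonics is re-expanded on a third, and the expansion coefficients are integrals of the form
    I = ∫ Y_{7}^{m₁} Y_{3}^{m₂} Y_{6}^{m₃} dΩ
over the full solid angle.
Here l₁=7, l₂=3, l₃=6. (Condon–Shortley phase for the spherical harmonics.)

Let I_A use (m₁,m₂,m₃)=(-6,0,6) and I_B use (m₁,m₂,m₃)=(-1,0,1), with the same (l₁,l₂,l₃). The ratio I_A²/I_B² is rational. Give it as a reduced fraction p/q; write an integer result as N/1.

4719/1849

Shared (l₁,l₂,l₃)=(7,3,6): N and (l;000)² cancel in I_A²/I_B².
A: Δ = 4!·10!·2!/17! = 1/2042040; Racah Σ t=3..3: t=3:−1/43545600 = -1/43545600; ⇒ 3j(7 3 6; -6 0 6)² = 33/1190, sgn -1
B: Δ = 4!·10!·2!/17! = 1/2042040; Racah Σ t=1..3: t=1:−1/362880 t=2:+1/69120 t=3:−1/172800 = 43/7257600; ⇒ 3j(7 3 6; -1 0 1)² = 1849/170170, sgn -1
I_A²/I_B² = (33/1190)/(1849/170170) = 4719/1849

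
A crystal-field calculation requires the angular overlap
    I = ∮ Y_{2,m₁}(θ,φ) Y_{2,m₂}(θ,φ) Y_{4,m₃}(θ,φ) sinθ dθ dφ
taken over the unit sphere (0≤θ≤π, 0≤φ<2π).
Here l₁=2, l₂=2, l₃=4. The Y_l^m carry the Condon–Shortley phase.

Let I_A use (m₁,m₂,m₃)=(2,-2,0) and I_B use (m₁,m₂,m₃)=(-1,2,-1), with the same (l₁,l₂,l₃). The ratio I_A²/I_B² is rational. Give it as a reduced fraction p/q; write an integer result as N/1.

1/5

Same 2,2,4: normalisation and zero-m 3j drop out of the ratio.
A: Δ: 0! 4! 4! / 9! → 1/630; sum: t=0:+1/576 = 1/576; 3j²(2 2 4; 2 -2 0) = Δ·Π!·Σ² = 1/630  (sign +1)
B: Δ: 0! 4! 4! / 9! → 1/630; sum: t=0:+1/144 = 1/144; 3j²(2 2 4; -1 2 -1) = Δ·Π!·Σ² = 1/126  (sign -1)
I_A²/I_B² = (1/630)/(1/126) = 1/5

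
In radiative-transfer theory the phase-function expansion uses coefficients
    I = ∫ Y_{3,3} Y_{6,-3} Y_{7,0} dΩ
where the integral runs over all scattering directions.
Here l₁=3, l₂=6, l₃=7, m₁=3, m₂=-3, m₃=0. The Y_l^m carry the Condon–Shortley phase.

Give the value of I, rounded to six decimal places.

Checks pass: Σm=0; 16 even; l₃=7∈[3,9].
(2·3+1)(2·6+1)(2·7+1) = 1365
Δ: 2! 4! 10! / 17! → 1/2042040
sum: t=0:+1/207360 t=1:−1/57600 t=2:+1/207360 = -1/129600
3j²(3 6 7; 0 0 0) = Δ·Π!·Σ² = 168/12155  (sign +1)
sum: t=0:+1/1451520 = 1/1451520
3j²(3 6 7; 3 -3 0) = Δ·Π!·Σ² = 45/4862  (sign -1)
combine: 4πI² = 1365·168/12155·45/4862 = 79380/454597
take √, sign -1: I = -0.11787924

-0.117879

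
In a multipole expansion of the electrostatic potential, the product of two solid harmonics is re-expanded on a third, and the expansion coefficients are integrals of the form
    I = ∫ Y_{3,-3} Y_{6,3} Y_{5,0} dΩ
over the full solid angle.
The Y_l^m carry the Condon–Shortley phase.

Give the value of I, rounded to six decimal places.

m-sum 0 ✓  L=14 even ✓  3≤5≤9 ✓
Π(2lᵢ+1) = 7×13×11 = 1001
triangle coeff Δ(3,6,5) = 1/675675
Σ_t [1,3]: t=1:−1/8640 t=2:+1/2304 t=3:−1/8640 = 7/34560
(3j)²=7/429 [(3 6 5; 0 0 0)], sign=-1
Σ_t [4,4]: t=4:+1/34560 = 1/34560
(3j)²=4/143 [(3 6 5; -3 3 0)], sign=-1
⇒ 4πI² = 196/429
I = (+1)√(196/429/(4π)) = 0.19067531

0.190675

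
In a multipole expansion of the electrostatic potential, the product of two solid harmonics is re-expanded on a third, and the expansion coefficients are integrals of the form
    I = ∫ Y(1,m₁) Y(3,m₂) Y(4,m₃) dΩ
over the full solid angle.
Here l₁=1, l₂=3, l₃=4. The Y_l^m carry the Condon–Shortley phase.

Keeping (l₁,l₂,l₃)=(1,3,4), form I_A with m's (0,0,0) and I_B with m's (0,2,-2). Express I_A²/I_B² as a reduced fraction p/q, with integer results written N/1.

l's match ⇒ only the (l;m) 3-j factors differ between A and B.
A: triangle coeff Δ(1,3,4) = 1/252; Σ_t [0,0]: t=0:+1/36 = 1/36; (3j)²=4/63 [(1 3 4; 0 0 0)], sign=+1
B: triangle coeff Δ(1,3,4) = 1/252; Σ_t [0,0]: t=0:+1/120 = 1/120; (3j)²=1/21 [(1 3 4; 0 2 -2)], sign=+1
I_A²/I_B² = (4/63)/(1/21) = 4/3

4/3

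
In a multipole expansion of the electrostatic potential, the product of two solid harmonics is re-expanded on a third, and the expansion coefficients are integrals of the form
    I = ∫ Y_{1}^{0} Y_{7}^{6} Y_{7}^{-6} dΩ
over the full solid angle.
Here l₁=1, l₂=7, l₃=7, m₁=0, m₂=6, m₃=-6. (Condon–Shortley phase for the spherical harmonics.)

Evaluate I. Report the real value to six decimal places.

l₁+l₂+l₃=15 is odd: 3j(l;000)=0 ⇒ I=0

0.000000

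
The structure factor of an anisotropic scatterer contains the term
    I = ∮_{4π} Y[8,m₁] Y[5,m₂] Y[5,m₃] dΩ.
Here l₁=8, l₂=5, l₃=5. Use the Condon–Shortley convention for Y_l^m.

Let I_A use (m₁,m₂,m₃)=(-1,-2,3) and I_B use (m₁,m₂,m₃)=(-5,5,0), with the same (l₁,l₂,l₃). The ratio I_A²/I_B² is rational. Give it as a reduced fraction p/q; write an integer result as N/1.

6627/7150

l's match ⇒ only the (l;m) 3-j factors differ between A and B.
A: triangle coeff Δ(8,5,5) = 1/37413090; Σ_t [1,3]: t=1:−1/406425600 t=2:+1/7257600 t=3:−1/2073600 = -47/135475200; (3j)²=6627/461890 [(8 5 5; -1 -2 3)], sign=-1
B: triangle coeff Δ(8,5,5) = 1/37413090; Σ_t [8,8]: t=8:+1/58060800 = 1/58060800; (3j)²=5/323 [(8 5 5; -5 5 0)], sign=-1
I_A²/I_B² = (6627/461890)/(5/323) = 6627/7150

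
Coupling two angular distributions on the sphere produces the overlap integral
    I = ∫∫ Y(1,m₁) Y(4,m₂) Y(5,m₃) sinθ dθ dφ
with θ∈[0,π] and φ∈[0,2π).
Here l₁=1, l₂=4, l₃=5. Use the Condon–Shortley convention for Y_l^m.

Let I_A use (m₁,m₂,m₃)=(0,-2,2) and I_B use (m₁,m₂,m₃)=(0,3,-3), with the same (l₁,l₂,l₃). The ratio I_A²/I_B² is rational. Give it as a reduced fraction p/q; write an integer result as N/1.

21/16

Shared (l₁,l₂,l₃)=(1,4,5): N and (l;000)² cancel in I_A²/I_B².
A: Δ = 0!·2!·8!/11! = 1/495; Racah Σ t=0..0: t=0:+1/1440 = 1/1440; ⇒ 3j(1 4 5; 0 -2 2)² = 7/165, sgn -1
B: Δ = 0!·2!·8!/11! = 1/495; Racah Σ t=0..0: t=0:+1/5040 = 1/5040; ⇒ 3j(1 4 5; 0 3 -3)² = 16/495, sgn +1
I_A²/I_B² = (7/165)/(16/495) = 21/16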